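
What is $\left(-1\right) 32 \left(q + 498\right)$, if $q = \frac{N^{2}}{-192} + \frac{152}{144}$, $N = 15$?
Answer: $- \frac{286781}{18} \approx -15932.0$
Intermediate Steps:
$q = - \frac{67}{576}$ ($q = \frac{15^{2}}{-192} + \frac{152}{144} = 225 \left(- \frac{1}{192}\right) + 152 \cdot \frac{1}{144} = - \frac{75}{64} + \frac{19}{18} = - \frac{67}{576} \approx -0.11632$)
$\left(-1\right) 32 \left(q + 498\right) = \left(-1\right) 32 \left(- \frac{67}{576} + 498\right) = \left(-32\right) \frac{286781}{576} = - \frac{286781}{18}$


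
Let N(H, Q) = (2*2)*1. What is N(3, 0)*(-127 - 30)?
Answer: -628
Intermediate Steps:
N(H, Q) = 4 (N(H, Q) = 4*1 = 4)
N(3, 0)*(-127 - 30) = 4*(-127 - 30) = 4*(-157) = -628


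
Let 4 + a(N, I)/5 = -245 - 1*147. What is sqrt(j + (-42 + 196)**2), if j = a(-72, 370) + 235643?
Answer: sqrt(257379) ≈ 507.33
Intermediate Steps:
a(N, I) = -1980 (a(N, I) = -20 + 5*(-245 - 1*147) = -20 + 5*(-245 - 147) = -20 + 5*(-392) = -20 - 1960 = -1980)
j = 233663 (j = -1980 + 235643 = 233663)
sqrt(j + (-42 + 196)**2) = sqrt(233663 + (-42 + 196)**2) = sqrt(233663 + 154**2) = sqrt(233663 + 23716) = sqrt(257379)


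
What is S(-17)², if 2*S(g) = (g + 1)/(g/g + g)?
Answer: ¼ ≈ 0.25000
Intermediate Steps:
S(g) = ½ (S(g) = ((g + 1)/(g/g + g))/2 = ((1 + g)/(1 + g))/2 = (½)*1 = ½)
S(-17)² = (½)² = ¼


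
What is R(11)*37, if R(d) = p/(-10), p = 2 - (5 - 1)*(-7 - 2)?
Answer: -703/5 ≈ -140.60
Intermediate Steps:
p = 38 (p = 2 - 4*(-9) = 2 - 1*(-36) = 2 + 36 = 38)
R(d) = -19/5 (R(d) = 38/(-10) = 38*(-⅒) = -19/5)
R(11)*37 = -19/5*37 = -703/5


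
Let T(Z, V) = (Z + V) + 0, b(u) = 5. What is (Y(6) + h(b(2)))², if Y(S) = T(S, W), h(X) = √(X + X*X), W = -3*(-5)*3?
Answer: (51 + √30)² ≈ 3189.7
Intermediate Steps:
W = 45 (W = 15*3 = 45)
h(X) = √(X + X²)
T(Z, V) = V + Z (T(Z, V) = (V + Z) + 0 = V + Z)
Y(S) = 45 + S
(Y(6) + h(b(2)))² = ((45 + 6) + √(5*(1 + 5)))² = (51 + √(5*6))² = (51 + √30)²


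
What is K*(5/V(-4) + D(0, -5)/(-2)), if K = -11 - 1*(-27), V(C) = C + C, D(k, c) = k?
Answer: -10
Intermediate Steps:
V(C) = 2*C
K = 16 (K = -11 + 27 = 16)
K*(5/V(-4) + D(0, -5)/(-2)) = 16*(5/(2*(-4)) + 0/(-2)) = 16*(5/(-8) + 0*(-½)) = 16*(-⅛*5 + 0) = 16*(-5/8 + 0) = 16*(-5/8) = -10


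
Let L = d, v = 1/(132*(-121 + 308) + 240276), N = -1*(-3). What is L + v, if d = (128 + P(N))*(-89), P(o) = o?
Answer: -3089168639/264960 ≈ -11659.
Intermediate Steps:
N = 3
v = 1/264960 (v = 1/(132*187 + 240276) = 1/(24684 + 240276) = 1/264960 ≈ 3.7742e-6)
d = -11659 (d = (128 + 3)*(-89) = 131*(-89) = -11659)
L = -11659
L + v = -11659 + 1/264960 = -3089168639/264960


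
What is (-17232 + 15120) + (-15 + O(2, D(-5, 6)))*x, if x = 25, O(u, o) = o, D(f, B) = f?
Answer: -2612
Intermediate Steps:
(-17232 + 15120) + (-15 + O(2, D(-5, 6)))*x = (-17232 + 15120) + (-15 - 5)*25 = -2112 - 20*25 = -2112 - 500 = -2612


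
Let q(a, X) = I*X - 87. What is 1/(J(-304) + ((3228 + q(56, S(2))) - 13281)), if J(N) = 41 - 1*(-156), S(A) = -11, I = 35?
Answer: -1/10328 ≈ -9.6824e-5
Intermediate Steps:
q(a, X) = -87 + 35*X (q(a, X) = 35*X - 87 = -87 + 35*X)
J(N) = 197 (J(N) = 41 + 156 = 197)
1/(J(-304) + ((3228 + q(56, S(2))) - 13281)) = 1/(197 + ((3228 + (-87 + 35*(-11))) - 13281)) = 1/(197 + ((3228 + (-87 - 385)) - 13281)) = 1/(197 + ((3228 - 472) - 13281)) = 1/(197 + (2756 - 13281)) = 1/(197 - 10525) = 1/(-10328) = -1/10328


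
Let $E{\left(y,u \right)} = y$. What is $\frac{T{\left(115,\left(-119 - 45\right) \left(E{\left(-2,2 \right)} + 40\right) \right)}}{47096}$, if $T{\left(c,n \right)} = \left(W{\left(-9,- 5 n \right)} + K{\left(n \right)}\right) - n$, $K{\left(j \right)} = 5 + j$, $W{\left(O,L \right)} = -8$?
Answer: $- \frac{3}{47096} \approx -6.37 \cdot 10^{-5}$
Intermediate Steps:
$T{\left(c,n \right)} = -3$ ($T{\left(c,n \right)} = \left(-8 + \left(5 + n\right)\right) - n = \left(-3 + n\right) - n = -3$)
$\frac{T{\left(115,\left(-119 - 45\right) \left(E{\left(-2,2 \right)} + 40\right) \right)}}{47096} = - \frac{3}{47096}$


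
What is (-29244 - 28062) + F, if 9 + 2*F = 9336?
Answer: -105285/2 ≈ -52643.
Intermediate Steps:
F = 9327/2 (F = -9/2 + (½)*9336 = -9/2 + 4668 = 9327/2 ≈ 4663.5)
(-29244 - 28062) + F = (-29244 - 28062) + 9327/2 = -57306 + 9327/2 = -105285/2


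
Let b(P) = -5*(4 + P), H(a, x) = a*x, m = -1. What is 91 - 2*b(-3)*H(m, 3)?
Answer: 61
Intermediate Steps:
b(P) = -20 - 5*P
91 - 2*b(-3)*H(m, 3) = 91 - 2*(-20 - 5*(-3))*(-1*3) = 91 - 2*(-20 + 15)*(-3) = 91 - 2*(-5)*(-3) = 91 - (-10)*(-3) = 91 - 1*30 = 91 - 30 = 61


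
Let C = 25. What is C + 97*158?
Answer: 15351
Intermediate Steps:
C + 97*158 = 25 + 97*158 = 25 + 15326 = 15351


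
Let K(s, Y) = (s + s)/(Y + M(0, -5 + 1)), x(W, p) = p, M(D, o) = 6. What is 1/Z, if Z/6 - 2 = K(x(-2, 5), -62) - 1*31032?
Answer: -14/2606535 ≈ -5.3711e-6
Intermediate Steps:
K(s, Y) = 2*s/(6 + Y) (K(s, Y) = (s + s)/(Y + 6) = (2*s)/(6 + Y) = 2*s/(6 + Y))
Z = -2606535/14 (Z = 12 + 6*(2*5/(6 - 62) - 1*31032) = 12 + 6*(2*5/(-56) - 31032) = 12 + 6*(2*5*(-1/56) - 31032) = 12 + 6*(-5/28 - 31032) = 12 + 6*(-868901/28) = 12 - 2606703/14 = -2606535/14 ≈ -1.8618e+5)
1/Z = 1/(-2606535/14) = -14/2606535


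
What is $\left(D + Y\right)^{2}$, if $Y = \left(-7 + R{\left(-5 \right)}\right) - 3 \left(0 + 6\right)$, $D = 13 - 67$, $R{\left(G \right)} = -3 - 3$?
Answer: $7225$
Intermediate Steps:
$R{\left(G \right)} = -6$
$D = -54$ ($D = 13 - 67 = -54$)
$Y = -31$ ($Y = \left(-7 - 6\right) - 3 \left(0 + 6\right) = -13 - 18 = -31$)
$\left(D + Y\right)^{2} = \left(-54 - 31\right)^{2} = \left(-85\right)^{2} = 7225$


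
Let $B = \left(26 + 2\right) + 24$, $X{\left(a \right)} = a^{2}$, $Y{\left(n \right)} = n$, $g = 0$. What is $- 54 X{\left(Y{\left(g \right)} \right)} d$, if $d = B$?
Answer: $0$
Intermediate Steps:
$B = 52$ ($B = 28 + 24 = 52$)
$d = 52$
$- 54 X{\left(Y{\left(g \right)} \right)} d = - 54 \cdot 0^{2} \cdot 52 = \left(-54\right) 0 \cdot 52 = 0 \cdot 52 = 0$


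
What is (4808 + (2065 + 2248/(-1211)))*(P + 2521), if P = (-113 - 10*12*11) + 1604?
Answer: 22400010860/1211 ≈ 1.8497e+7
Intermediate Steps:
P = 171 (P = (-113 - 120*11) + 1604 = (-113 - 1320) + 1604 = -1433 + 1604 = 171)
(4808 + (2065 + 2248/(-1211)))*(P + 2521) = (4808 + (2065 + 2248/(-1211)))*(171 + 2521) = (4808 + (2065 + 2248*(-1/1211)))*2692 = (4808 + (2065 - 2248/1211))*2692 = (4808 + 2498467/1211)*2692 = (8320955/1211)*2692 = 22400010860/1211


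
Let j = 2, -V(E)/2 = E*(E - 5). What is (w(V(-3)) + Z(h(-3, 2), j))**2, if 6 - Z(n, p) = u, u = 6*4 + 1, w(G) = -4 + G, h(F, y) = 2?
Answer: 5041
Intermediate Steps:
V(E) = -2*E*(-5 + E) (V(E) = -2*E*(E - 5) = -2*E*(-5 + E))
u = 25 (u = 24 + 1 = 25)
Z(n, p) = -19 (Z(n, p) = 6 - 1*25 = 6 - 25 = -19)
(w(V(-3)) + Z(h(-3, 2), j))**2 = ((-4 + 2*(-3)*(5 - 1*(-3))) - 19)**2 = ((-4 + 2*(-3)*(5 + 3)) - 19)**2 = ((-4 + 2*(-3)*8) - 19)**2 = ((-4 - 48) - 19)**2 = (-52 - 19)**2 = (-71)**2 = 5041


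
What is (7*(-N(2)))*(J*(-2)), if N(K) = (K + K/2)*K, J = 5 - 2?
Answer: 252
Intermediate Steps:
J = 3
N(K) = 3*K**2/2 (N(K) = (K + K*(1/2))*K = (K + K/2)*K = (3*K/2)*K = 3*K**2/2)
(7*(-N(2)))*(J*(-2)) = (7*(-3*2**2/2))*(3*(-2)) = (7*(-3*4/2))*(-6) = (7*(-1*6))*(-6) = (7*(-6))*(-6) = -42*(-6) = 252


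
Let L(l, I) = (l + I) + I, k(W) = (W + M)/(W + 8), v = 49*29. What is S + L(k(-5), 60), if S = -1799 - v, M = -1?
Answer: -3102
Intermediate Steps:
v = 1421
k(W) = (-1 + W)/(8 + W) (k(W) = (W - 1)/(W + 8) = (-1 + W)/(8 + W))
L(l, I) = l + 2*I (L(l, I) = (I + l) + I = l + 2*I)
S = -3220 (S = -1799 - 1*1421 = -1799 - 1421 = -3220)
S + L(k(-5), 60) = -3220 + ((-1 - 5)/(8 - 5) + 2*60) = -3220 + (-6/3 + 120) = -3220 + ((1/3)*(-6) + 120) = -3220 + (-2 + 120) = -3220 + 118 = -3102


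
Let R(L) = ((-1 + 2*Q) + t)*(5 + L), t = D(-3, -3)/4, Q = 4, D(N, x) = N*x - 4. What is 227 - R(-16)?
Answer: 1271/4 ≈ 317.75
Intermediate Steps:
D(N, x) = -4 + N*x
t = 5/4 (t = (-4 - 3*(-3))/4 = (-4 + 9)*(¼) = 5*(¼) = 5/4 ≈ 1.2500)
R(L) = 165/4 + 33*L/4 (R(L) = ((-1 + 2*4) + 5/4)*(5 + L) = ((-1 + 8) + 5/4)*(5 + L) = (7 + 5/4)*(5 + L) = 33*(5 + L)/4 = 165/4 + 33*L/4)
227 - R(-16) = 227 - (165/4 + (33/4)*(-16)) = 227 - (165/4 - 132) = 227 - 1*(-363/4) = 227 + 363/4 = 1271/4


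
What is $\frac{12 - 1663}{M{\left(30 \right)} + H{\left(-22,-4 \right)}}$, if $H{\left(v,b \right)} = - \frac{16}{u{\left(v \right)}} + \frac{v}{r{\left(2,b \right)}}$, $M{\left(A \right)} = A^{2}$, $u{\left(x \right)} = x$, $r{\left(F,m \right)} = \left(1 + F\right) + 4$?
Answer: $- \frac{127127}{69114} \approx -1.8394$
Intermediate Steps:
$r{\left(F,m \right)} = 5 + F$
$H{\left(v,b \right)} = - \frac{16}{v} + \frac{v}{7}$ ($H{\left(v,b \right)} = - \frac{16}{v} + \frac{v}{5 + 2} = - \frac{16}{v} + \frac{v}{7}$)
$\frac{12 - 1663}{M{\left(30 \right)} + H{\left(-22,-4 \right)}} = \frac{12 - 1663}{30^{2} + \left(- \frac{16}{-22} + \frac{1}{7} \left(-22\right)\right)} = - \frac{1651}{900 - \frac{186}{77}} = - \frac{1651}{\frac{69114}{77}} = \left(-1651\right) \frac{77}{69114} = - \frac{127127}{69114}$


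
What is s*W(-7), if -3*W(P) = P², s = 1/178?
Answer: -49/534 ≈ -0.091760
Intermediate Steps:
s = 1/178 ≈ 0.0056180
W(P) = -P²/3
s*W(-7) = (-⅓*(-7)²)/178 = (-⅓*49)/178 = (1/178)*(-49/3) = -49/534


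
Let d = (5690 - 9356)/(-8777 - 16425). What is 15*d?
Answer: 27495/12601 ≈ 2.1820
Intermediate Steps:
d = 1833/12601 (d = -3666/(-25202) = -3666*(-1/25202) = 1833/12601 ≈ 0.14546)
15*d = 15*(1833/12601) = 27495/12601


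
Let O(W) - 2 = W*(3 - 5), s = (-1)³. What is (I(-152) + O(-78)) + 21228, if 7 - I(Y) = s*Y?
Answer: 21241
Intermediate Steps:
s = -1
O(W) = 2 - 2*W (O(W) = 2 + W*(3 - 5) = 2 + W*(-2) = 2 - 2*W)
I(Y) = 7 + Y (I(Y) = 7 - (-1)*Y = 7 + Y)
(I(-152) + O(-78)) + 21228 = ((7 - 152) + (2 - 2*(-78))) + 21228 = (-145 + (2 + 156)) + 21228 = (-145 + 158) + 21228 = 13 + 21228 = 21241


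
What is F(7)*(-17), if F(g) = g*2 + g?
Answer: -357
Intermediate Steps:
F(g) = 3*g (F(g) = 2*g + g = 3*g)
F(7)*(-17) = (3*7)*(-17) = 21*(-17) = -357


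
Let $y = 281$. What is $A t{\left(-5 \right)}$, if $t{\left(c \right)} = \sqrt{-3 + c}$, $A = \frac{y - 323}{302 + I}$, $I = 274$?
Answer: $- \frac{7 i \sqrt{2}}{48} \approx - 0.20624 i$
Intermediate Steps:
$A = - \frac{7}{96}$ ($A = \frac{281 - 323}{302 + 274} = - \frac{42}{576} = \left(-42\right) \frac{1}{576} = - \frac{7}{96} \approx -0.072917$)
$A t{\left(-5 \right)} = - \frac{7 \sqrt{-3 - 5}}{96} = - \frac{7 \sqrt{-8}}{96} = - \frac{7 \cdot 2 i \sqrt{2}}{96} = - \frac{7 i \sqrt{2}}{48}$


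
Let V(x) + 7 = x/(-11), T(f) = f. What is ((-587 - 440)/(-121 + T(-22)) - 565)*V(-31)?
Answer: 282256/121 ≈ 2332.7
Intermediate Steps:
V(x) = -7 - x/11 (V(x) = -7 + x/(-11) = -7 + x*(-1/11) = -7 - x/11)
((-587 - 440)/(-121 + T(-22)) - 565)*V(-31) = ((-587 - 440)/(-121 - 22) - 565)*(-7 - 1/11*(-31)) = (-1027/(-143) - 565)*(-7 + 31/11) = (-1027*(-1/143) - 565)*(-46/11) = (79/11 - 565)*(-46/11) = -6136/11*(-46/11) = 282256/121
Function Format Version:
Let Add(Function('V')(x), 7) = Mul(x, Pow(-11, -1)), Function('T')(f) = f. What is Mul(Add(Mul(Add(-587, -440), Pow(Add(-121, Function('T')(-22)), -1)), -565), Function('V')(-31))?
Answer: Rational(282256, 121) ≈ 2332.7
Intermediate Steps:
Function('V')(x) = Add(-7, Mul(Rational(-1, 11), x)) (Function('V')(x) = Add(-7, Mul(x, Pow(-11, -1))) = Add(-7, Mul(x, Rational(-1, 11))) = Add(-7, Mul(Rational(-1, 11), x)))
Mul(Add(Mul(Add(-587, -440), Pow(Add(-121, Function('T')(-22)), -1)), -565), Function('V')(-31)) = Mul(Add(Mul(Add(-587, -440), Pow(Add(-121, -22), -1)), -565), Add(-7, Mul(Rational(-1, 11), -31))) = Mul(Add(Mul(-1027, Pow(-143, -1)), -565), Add(-7, Rational(31, 11))) = Mul(Add(Mul(-1027, Rational(-1, 143)), -565), Rational(-46, 11)) = Mul(Add(Rational(79, 11), -565), Rational(-46, 11)) = Mul(Rational(-6136, 11), Rational(-46, 11)) = Rational(282256, 121)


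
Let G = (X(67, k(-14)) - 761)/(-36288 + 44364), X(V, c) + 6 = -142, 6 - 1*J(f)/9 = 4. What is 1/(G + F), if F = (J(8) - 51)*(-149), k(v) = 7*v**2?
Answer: 2692/13236261 ≈ 0.00020338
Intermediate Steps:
J(f) = 18 (J(f) = 54 - 9*4 = 54 - 36 = 18)
X(V, c) = -148 (X(V, c) = -6 - 142 = -148)
F = 4917 (F = (18 - 51)*(-149) = -33*(-149) = 4917)
G = -303/2692 (G = (-148 - 761)/(-36288 + 44364) = -909/8076 = -909*1/8076 = -303/2692 ≈ -0.11256)
1/(G + F) = 1/(-303/2692 + 4917) = 1/(13236261/2692) = 2692/13236261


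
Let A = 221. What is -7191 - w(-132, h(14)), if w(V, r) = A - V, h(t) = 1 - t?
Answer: -7544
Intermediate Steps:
w(V, r) = 221 - V
-7191 - w(-132, h(14)) = -7191 - (221 - 1*(-132)) = -7191 - (221 + 132) = -7191 - 1*353 = -7191 - 353 = -7544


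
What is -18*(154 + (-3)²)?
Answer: -2934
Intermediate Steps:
-18*(154 + (-3)²) = -18*(154 + 9) = -18*163 = -2934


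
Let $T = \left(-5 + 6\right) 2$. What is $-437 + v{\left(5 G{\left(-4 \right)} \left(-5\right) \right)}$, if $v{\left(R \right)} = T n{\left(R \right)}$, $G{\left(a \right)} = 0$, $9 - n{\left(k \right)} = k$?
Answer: $-419$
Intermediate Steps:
$n{\left(k \right)} = 9 - k$
$T = 2$ ($T = 1 \cdot 2 = 2$)
$v{\left(R \right)} = 18 - 2 R$ ($v{\left(R \right)} = 2 \left(9 - R\right) = 18 - 2 R$)
$-437 + v{\left(5 G{\left(-4 \right)} \left(-5\right) \right)} = -437 + \left(18 - 2 \cdot 5 \cdot 0 \left(-5\right)\right) = -437 + \left(18 - 2 \cdot 0 \left(-5\right)\right) = -437 + \left(18 - 0\right) = -437 + \left(18 + 0\right) = -437 + 18 = -419$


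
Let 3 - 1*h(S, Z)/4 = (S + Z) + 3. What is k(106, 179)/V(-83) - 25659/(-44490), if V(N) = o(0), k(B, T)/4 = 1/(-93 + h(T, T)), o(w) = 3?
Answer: 7814131/13569450 ≈ 0.57586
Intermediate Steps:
h(S, Z) = -4*S - 4*Z (h(S, Z) = 12 - 4*((S + Z) + 3) = 12 - 4*(3 + S + Z) = 12 + (-12 - 4*S - 4*Z) = -4*S - 4*Z)
k(B, T) = 4/(-93 - 8*T) (k(B, T) = 4/(-93 + (-4*T - 4*T)) = 4/(-93 - 8*T))
V(N) = 3
k(106, 179)/V(-83) - 25659/(-44490) = -4/(93 + 8*179)/3 - 25659/(-44490) = -4/(93 + 1432)*(⅓) - 25659*(-1/44490) = -4/1525*(⅓) + 8553/14830 = -4*1/1525*(⅓) + 8553/14830 = -4/1525*⅓ + 8553/14830 = -4/4575 + 8553/14830 = 7814131/13569450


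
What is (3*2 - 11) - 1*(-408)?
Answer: 403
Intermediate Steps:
(3*2 - 11) - 1*(-408) = (6 - 11) + 408 = -5 + 408 = 403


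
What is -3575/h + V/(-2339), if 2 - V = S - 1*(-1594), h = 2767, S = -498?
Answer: -5334827/6472013 ≈ -0.82429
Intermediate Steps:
V = -1094 (V = 2 - (-498 - 1*(-1594)) = 2 - (-498 + 1594) = 2 - 1*1096 = 2 - 1096 = -1094)
-3575/h + V/(-2339) = -3575/2767 - 1094/(-2339) = -3575*1/2767 - 1094*(-1/2339) = -3575/2767 + 1094/2339 = -5334827/6472013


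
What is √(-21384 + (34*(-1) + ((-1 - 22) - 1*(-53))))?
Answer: 2*I*√5347 ≈ 146.25*I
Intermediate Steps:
√(-21384 + (34*(-1) + ((-1 - 22) - 1*(-53)))) = √(-21384 + (-34 + (-23 + 53))) = √(-21384 + (-34 + 30)) = √(-21384 - 4) = √(-21388) = 2*I*√5347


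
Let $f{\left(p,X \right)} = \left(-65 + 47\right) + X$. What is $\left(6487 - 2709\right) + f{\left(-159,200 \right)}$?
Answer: $3960$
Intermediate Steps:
$f{\left(p,X \right)} = -18 + X$
$\left(6487 - 2709\right) + f{\left(-159,200 \right)} = \left(6487 - 2709\right) + \left(-18 + 200\right) = \left(6487 - 2709\right) + 182 = 3778 + 182 = 3960$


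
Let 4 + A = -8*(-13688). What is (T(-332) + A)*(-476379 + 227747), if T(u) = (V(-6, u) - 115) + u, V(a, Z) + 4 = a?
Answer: -27111579176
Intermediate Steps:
V(a, Z) = -4 + a
A = 109500 (A = -4 - 8*(-13688) = -4 + 109504 = 109500)
T(u) = -125 + u (T(u) = ((-4 - 6) - 115) + u = (-10 - 115) + u = -125 + u)
(T(-332) + A)*(-476379 + 227747) = ((-125 - 332) + 109500)*(-476379 + 227747) = (-457 + 109500)*(-248632) = 109043*(-248632) = -27111579176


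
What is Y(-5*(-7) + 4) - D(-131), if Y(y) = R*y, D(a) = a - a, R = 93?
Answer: 3627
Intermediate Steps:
D(a) = 0
Y(y) = 93*y
Y(-5*(-7) + 4) - D(-131) = 93*(-5*(-7) + 4) - 1*0 = 93*(35 + 4) + 0 = 93*39 + 0 = 3627 + 0 = 3627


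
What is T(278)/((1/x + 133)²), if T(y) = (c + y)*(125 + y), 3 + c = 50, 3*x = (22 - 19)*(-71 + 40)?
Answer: 125866975/16990884 ≈ 7.4079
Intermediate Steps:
x = -31 (x = ((22 - 19)*(-71 + 40))/3 = (3*(-31))/3 = (⅓)*(-93) = -31)
c = 47 (c = -3 + 50 = 47)
T(y) = (47 + y)*(125 + y)
T(278)/((1/x + 133)²) = (5875 + 278² + 172*278)/((1/(-31) + 133)²) = (5875 + 77284 + 47816)/((-1/31 + 133)²) = 130975/((4122/31)²) = 130975/(16990884/961) = 130975*(961/16990884) = 125866975/16990884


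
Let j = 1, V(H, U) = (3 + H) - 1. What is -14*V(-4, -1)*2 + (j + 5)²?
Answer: 92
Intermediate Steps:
V(H, U) = 2 + H
-14*V(-4, -1)*2 + (j + 5)² = -14*(2 - 4)*2 + (1 + 5)² = -(-28)*2 + 6² = -14*(-4) + 36 = 56 + 36 = 92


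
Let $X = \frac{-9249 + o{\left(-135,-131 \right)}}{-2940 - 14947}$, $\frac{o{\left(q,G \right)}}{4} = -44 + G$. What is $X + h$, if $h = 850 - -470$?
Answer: $\frac{23620789}{17887} \approx 1320.6$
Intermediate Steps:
$o{\left(q,G \right)} = -176 + 4 G$ ($o{\left(q,G \right)} = 4 \left(-44 + G\right) = -176 + 4 G$)
$X = \frac{9949}{17887}$ ($X = \frac{-9249 + \left(-176 + 4 \left(-131\right)\right)}{-2940 - 14947} = \frac{-9249 - 700}{-17887} = \left(-9249 - 700\right) \left(- \frac{1}{17887}\right) = \left(-9949\right) \left(- \frac{1}{17887}\right) = \frac{9949}{17887} \approx 0.55621$)
$h = 1320$ ($h = 850 + 470 = 1320$)
$X + h = \frac{9949}{17887} + 1320 = \frac{23620789}{17887}$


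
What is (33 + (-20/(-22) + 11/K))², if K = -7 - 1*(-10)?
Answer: 1537600/1089 ≈ 1411.9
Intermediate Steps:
K = 3 (K = -7 + 10 = 3)
(33 + (-20/(-22) + 11/K))² = (33 + (-20/(-22) + 11/3))² = (33 + (-20*(-1/22) + 11*(⅓)))² = (33 + (10/11 + 11/3))² = (33 + 151/33)² = (1240/33)² = 1537600/1089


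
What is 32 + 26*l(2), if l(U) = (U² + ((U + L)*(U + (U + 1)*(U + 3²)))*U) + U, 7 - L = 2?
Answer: 12928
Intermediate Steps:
L = 5 (L = 7 - 1*2 = 7 - 2 = 5)
l(U) = U + U² + U*(5 + U)*(U + (1 + U)*(9 + U)) (l(U) = (U² + ((U + 5)*(U + (U + 1)*(U + 3²)))*U) + U = (U² + ((5 + U)*(U + (1 + U)*(U + 9)))*U) + U = (U² + ((5 + U)*(U + (1 + U)*(9 + U)))*U) + U = (U² + U*(5 + U)*(U + (1 + U)*(9 + U))) + U = U + U² + U*(5 + U)*(U + (1 + U)*(9 + U)))
32 + 26*l(2) = 32 + 26*(2*(46 + 2³ + 16*2² + 65*2)) = 32 + 26*(2*(46 + 8 + 16*4 + 130)) = 32 + 26*(2*(46 + 8 + 64 + 130)) = 32 + 26*(2*248) = 32 + 26*496 = 32 + 12896 = 12928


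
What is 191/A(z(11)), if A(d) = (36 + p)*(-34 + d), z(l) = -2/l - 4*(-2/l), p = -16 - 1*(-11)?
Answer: -2101/11408 ≈ -0.18417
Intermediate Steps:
p = -5 (p = -16 + 11 = -5)
z(l) = 6/l (z(l) = -2/l - 4*(-2/l) = -2/l - (-8)/l = -2/l + 8/l = 6/l)
A(d) = -1054 + 31*d (A(d) = (36 - 5)*(-34 + d) = 31*(-34 + d) = -1054 + 31*d)
191/A(z(11)) = 191/(-1054 + 31*(6/11)) = 191/(-1054 + 186/11) = 191/(-11408/11) = 191*(-11/11408) = -2101/11408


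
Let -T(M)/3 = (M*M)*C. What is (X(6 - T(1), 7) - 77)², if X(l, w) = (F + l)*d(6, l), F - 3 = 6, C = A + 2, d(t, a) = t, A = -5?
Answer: 1681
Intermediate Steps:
C = -3 (C = -5 + 2 = -3)
F = 9 (F = 3 + 6 = 9)
T(M) = 9*M² (T(M) = -3*M*M*(-3) = -3*M²*(-3) = -(-9)*M² = 9*M²)
X(l, w) = 54 + 6*l (X(l, w) = (9 + l)*6 = 54 + 6*l)
(X(6 - T(1), 7) - 77)² = ((54 + 6*(6 - 9*1²)) - 77)² = ((54 + 6*(6 - 9)) - 77)² = ((54 + 6*(-3)) - 77)² = ((54 - 18) - 77)² = (36 - 77)² = (-41)² = 1681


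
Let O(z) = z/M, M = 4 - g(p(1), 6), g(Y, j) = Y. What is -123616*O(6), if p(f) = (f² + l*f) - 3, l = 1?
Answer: -741696/5 ≈ -1.4834e+5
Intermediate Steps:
p(f) = -3 + f + f² (p(f) = (f² + 1*f) - 3 = (f² + f) - 3 = (f + f²) - 3 = -3 + f + f²)
M = 5 (M = 4 - (-3 + 1 + 1²) = 4 - (-3 + 1 + 1) = 4 - 1*(-1) = 4 + 1 = 5)
O(z) = z/5
-123616*O(6) = -123616*6/5 = -741696/5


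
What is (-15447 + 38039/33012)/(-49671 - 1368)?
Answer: 509898325/1684899468 ≈ 0.30263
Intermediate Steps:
(-15447 + 38039/33012)/(-49671 - 1368) = (-15447 + 38039*(1/33012))/(-51039) = (-15447 + 38039/33012)*(-1/51039) = -509898325/33012*(-1/51039) = 509898325/1684899468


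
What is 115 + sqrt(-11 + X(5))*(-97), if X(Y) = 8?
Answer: 115 - 97*I*sqrt(3) ≈ 115.0 - 168.01*I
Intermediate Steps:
115 + sqrt(-11 + X(5))*(-97) = 115 + sqrt(-11 + 8)*(-97) = 115 + sqrt(-3)*(-97) = 115 + (I*sqrt(3))*(-97) = 115 - 97*I*sqrt(3)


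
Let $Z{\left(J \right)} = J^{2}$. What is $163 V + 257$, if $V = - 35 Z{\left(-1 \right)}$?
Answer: $-5448$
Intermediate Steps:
$V = -35$ ($V = - 35 \left(-1\right)^{2} = \left(-35\right) 1 = -35$)
$163 V + 257 = 163 \left(-35\right) + 257 = -5705 + 257 = -5448$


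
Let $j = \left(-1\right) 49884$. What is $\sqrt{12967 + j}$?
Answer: $i \sqrt{36917} \approx 192.14 i$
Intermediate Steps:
$j = -49884$
$\sqrt{12967 + j} = \sqrt{12967 - 49884} = \sqrt{-36917} = i \sqrt{36917}$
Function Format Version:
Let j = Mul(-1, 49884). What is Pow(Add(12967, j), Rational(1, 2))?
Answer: Mul(I, Pow(36917, Rational(1, 2))) ≈ Mul(192.14, I)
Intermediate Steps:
j = -49884
Pow(Add(12967, j), Rational(1, 2)) = Pow(Add(12967, -49884), Rational(1, 2)) = Pow(-36917, Rational(1, 2)) = Mul(I, Pow(36917, Rational(1, 2)))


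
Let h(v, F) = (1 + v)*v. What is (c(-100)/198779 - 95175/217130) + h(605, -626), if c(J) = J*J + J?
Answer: 3164811646141155/8632176854 ≈ 3.6663e+5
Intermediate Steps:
c(J) = J + J**2 (c(J) = J**2 + J = J + J**2)
h(v, F) = v*(1 + v)
(c(-100)/198779 - 95175/217130) + h(605, -626) = (-100*(1 - 100)/198779 - 95175/217130) + 605*(1 + 605) = (-100*(-99)*(1/198779) - 95175*1/217130) + 605*606 = (9900*(1/198779) - 19035/43426) + 366630 = (9900/198779 - 19035/43426) + 366630 = -3353840865/8632176854 + 366630 = 3164811646141155/8632176854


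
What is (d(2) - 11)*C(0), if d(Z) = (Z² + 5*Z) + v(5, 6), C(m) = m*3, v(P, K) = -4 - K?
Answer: 0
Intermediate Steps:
C(m) = 3*m
d(Z) = -10 + Z² + 5*Z (d(Z) = (Z² + 5*Z) + (-4 - 1*6) = (Z² + 5*Z) + (-4 - 6) = (Z² + 5*Z) - 10 = -10 + Z² + 5*Z)
(d(2) - 11)*C(0) = ((-10 + 2² + 5*2) - 11)*(3*0) = ((-10 + 4 + 10) - 11)*0 = (4 - 11)*0 = -7*0 = 0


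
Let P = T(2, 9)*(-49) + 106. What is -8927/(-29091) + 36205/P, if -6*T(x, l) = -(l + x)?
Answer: 6320303849/2821827 ≈ 2239.8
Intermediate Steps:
T(x, l) = l/6 + x/6 (T(x, l) = -(-1)*(l + x)/6 = -(-l - x)/6 = l/6 + x/6)
P = 97/6 (P = ((⅙)*9 + (⅙)*2)*(-49) + 106 = (3/2 + ⅓)*(-49) + 106 = (11/6)*(-49) + 106 = -539/6 + 106 = 97/6 ≈ 16.167)
-8927/(-29091) + 36205/P = -8927/(-29091) + 36205/(97/6) = -8927*(-1/29091) + 36205*(6/97) = 8927/29091 + 217230/97 = 6320303849/2821827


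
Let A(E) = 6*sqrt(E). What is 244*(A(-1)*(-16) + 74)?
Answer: 18056 - 23424*I ≈ 18056.0 - 23424.0*I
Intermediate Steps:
244*(A(-1)*(-16) + 74) = 244*((6*sqrt(-1))*(-16) + 74) = 244*((6*I)*(-16) + 74) = 244*(-96*I + 74) = 244*(74 - 96*I) = 18056 - 23424*I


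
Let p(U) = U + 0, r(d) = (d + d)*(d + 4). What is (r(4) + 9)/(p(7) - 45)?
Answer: -73/38 ≈ -1.9211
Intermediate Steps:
r(d) = 2*d*(4 + d) (r(d) = (2*d)*(4 + d) = 2*d*(4 + d))
p(U) = U
(r(4) + 9)/(p(7) - 45) = (2*4*(4 + 4) + 9)/(7 - 45) = (2*4*8 + 9)/(-38) = (64 + 9)*(-1/38) = 73*(-1/38) = -73/38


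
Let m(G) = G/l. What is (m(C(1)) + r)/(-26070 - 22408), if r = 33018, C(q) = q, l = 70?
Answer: -2311261/3393460 ≈ -0.68109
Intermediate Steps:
m(G) = G/70
(m(C(1)) + r)/(-26070 - 22408) = ((1/70)*1 + 33018)/(-26070 - 22408) = (1/70 + 33018)/(-48478) = (2311261/70)*(-1/48478) = -2311261/3393460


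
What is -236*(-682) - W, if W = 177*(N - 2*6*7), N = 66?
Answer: 164138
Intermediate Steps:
W = -3186 (W = 177*(66 - 2*6*7) = 177*(66 - 12*7) = 177*(66 - 84) = 177*(-18) = -3186)
-236*(-682) - W = -236*(-682) - 1*(-3186) = 160952 + 3186 = 164138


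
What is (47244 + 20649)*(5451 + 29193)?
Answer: 2352085092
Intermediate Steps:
(47244 + 20649)*(5451 + 29193) = 67893*34644 = 2352085092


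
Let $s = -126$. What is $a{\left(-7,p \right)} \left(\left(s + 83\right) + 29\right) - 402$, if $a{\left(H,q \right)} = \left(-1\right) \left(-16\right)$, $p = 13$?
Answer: $-626$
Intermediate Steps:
$a{\left(H,q \right)} = 16$
$a{\left(-7,p \right)} \left(\left(s + 83\right) + 29\right) - 402 = 16 \left(\left(-126 + 83\right) + 29\right) - 402 = 16 \left(-43 + 29\right) - 402 = 16 \left(-14\right) - 402 = -224 - 402 = -626$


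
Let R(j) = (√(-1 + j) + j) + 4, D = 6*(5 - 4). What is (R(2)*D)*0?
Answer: 0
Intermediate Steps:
D = 6 (D = 6*1 = 6)
R(j) = 4 + j + √(-1 + j) (R(j) = (j + √(-1 + j)) + 4 = 4 + j + √(-1 + j))
(R(2)*D)*0 = ((4 + 2 + √(-1 + 2))*6)*0 = ((4 + 2 + √1)*6)*0 = ((4 + 2 + 1)*6)*0 = (7*6)*0 = 42*0 = 0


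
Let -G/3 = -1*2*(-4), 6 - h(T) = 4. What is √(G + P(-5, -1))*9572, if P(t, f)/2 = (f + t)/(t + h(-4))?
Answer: 19144*I*√5 ≈ 42807.0*I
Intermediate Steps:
h(T) = 2 (h(T) = 6 - 1*4 = 6 - 4 = 2)
P(t, f) = 2*(f + t)/(2 + t) (P(t, f) = 2*((f + t)/(t + 2)) = 2*((f + t)/(2 + t)) = 2*(f + t)/(2 + t))
G = -24 (G = -3*(-1*2)*(-4) = -(-6)*(-4) = -3*8 = -24)
√(G + P(-5, -1))*9572 = √(-24 + 2*(-1 - 5)/(2 - 5))*9572 = √(-24 + 2*(-6)/(-3))*9572 = √(-24 + 2*(-⅓)*(-6))*9572 = √(-24 + 4)*9572 = √(-20)*9572 = (2*I*√5)*9572 = 19144*I*√5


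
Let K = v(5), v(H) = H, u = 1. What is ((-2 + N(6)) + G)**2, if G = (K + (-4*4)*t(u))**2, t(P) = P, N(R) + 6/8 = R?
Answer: 247009/16 ≈ 15438.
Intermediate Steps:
N(R) = -3/4 + R
K = 5
G = 121 (G = (5 - 4*4*1)**2 = (5 - 16*1)**2 = (5 - 16)**2 = (-11)**2 = 121)
((-2 + N(6)) + G)**2 = ((-2 + (-3/4 + 6)) + 121)**2 = ((-2 + 21/4) + 121)**2 = (13/4 + 121)**2 = (497/4)**2 = 247009/16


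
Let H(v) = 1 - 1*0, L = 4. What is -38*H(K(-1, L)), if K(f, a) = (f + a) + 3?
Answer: -38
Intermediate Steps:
K(f, a) = 3 + a + f (K(f, a) = (a + f) + 3 = 3 + a + f)
H(v) = 1 (H(v) = 1 + 0 = 1)
-38*H(K(-1, L)) = -38*1 = -38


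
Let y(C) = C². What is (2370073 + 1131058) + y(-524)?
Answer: 3775707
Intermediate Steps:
(2370073 + 1131058) + y(-524) = (2370073 + 1131058) + (-524)² = 3501131 + 274576 = 3775707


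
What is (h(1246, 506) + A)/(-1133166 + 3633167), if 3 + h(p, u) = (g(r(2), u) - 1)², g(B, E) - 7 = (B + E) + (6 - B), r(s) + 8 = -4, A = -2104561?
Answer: -262320/357143 ≈ -0.73450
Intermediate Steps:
r(s) = -12 (r(s) = -8 - 4 = -12)
g(B, E) = 13 + E (g(B, E) = 7 + ((B + E) + (6 - B)) = 7 + (6 + E) = 13 + E)
h(p, u) = -3 + (12 + u)² (h(p, u) = -3 + ((13 + u) - 1)² = -3 + (12 + u)²)
(h(1246, 506) + A)/(-1133166 + 3633167) = ((-3 + (12 + 506)²) - 2104561)/(-1133166 + 3633167) = ((-3 + 518²) - 2104561)/2500001 = ((-3 + 268324) - 2104561)*(1/2500001) = (268321 - 2104561)*(1/2500001) = -1836240*1/2500001 = -262320/357143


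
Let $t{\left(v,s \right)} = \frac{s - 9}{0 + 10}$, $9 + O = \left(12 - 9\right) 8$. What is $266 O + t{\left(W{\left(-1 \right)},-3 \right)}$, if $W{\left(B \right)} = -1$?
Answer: $\frac{19944}{5} \approx 3988.8$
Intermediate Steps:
$O = 15$ ($O = -9 + \left(12 - 9\right) 8 = -9 + 3 \cdot 8 = -9 + 24 = 15$)
$t{\left(v,s \right)} = - \frac{9}{10} + \frac{s}{10}$ ($t{\left(v,s \right)} = \frac{-9 + s}{10} = \left(-9 + s\right) \frac{1}{10} = - \frac{9}{10} + \frac{s}{10}$)
$266 O + t{\left(W{\left(-1 \right)},-3 \right)} = 266 \cdot 15 + \left(- \frac{9}{10} + \frac{1}{10} \left(-3\right)\right) = 3990 - \frac{6}{5} = \frac{19944}{5}$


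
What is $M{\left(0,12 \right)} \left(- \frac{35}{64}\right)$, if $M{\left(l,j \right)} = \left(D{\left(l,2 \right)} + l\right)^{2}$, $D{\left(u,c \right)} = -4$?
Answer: $- \frac{35}{4} \approx -8.75$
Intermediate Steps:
$M{\left(l,j \right)} = \left(-4 + l\right)^{2}$
$M{\left(0,12 \right)} \left(- \frac{35}{64}\right) = \left(-4 + 0\right)^{2} \left(- \frac{35}{64}\right) = \left(-4\right)^{2} \left(\left(-35\right) \frac{1}{64}\right) = 16 \left(- \frac{35}{64}\right) = - \frac{35}{4}$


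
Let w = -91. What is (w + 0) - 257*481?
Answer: -123708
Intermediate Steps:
(w + 0) - 257*481 = (-91 + 0) - 257*481 = -91 - 123617 = -123708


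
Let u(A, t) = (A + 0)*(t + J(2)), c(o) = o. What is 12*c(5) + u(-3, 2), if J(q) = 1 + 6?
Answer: 33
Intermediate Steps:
J(q) = 7
u(A, t) = A*(7 + t) (u(A, t) = (A + 0)*(t + 7) = A*(7 + t))
12*c(5) + u(-3, 2) = 12*5 - 3*(7 + 2) = 60 - 3*9 = 60 - 27 = 33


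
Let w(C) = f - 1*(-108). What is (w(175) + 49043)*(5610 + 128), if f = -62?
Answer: 281672682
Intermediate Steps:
w(C) = 46 (w(C) = -62 - 1*(-108) = -62 + 108 = 46)
(w(175) + 49043)*(5610 + 128) = (46 + 49043)*(5610 + 128) = 49089*5738 = 281672682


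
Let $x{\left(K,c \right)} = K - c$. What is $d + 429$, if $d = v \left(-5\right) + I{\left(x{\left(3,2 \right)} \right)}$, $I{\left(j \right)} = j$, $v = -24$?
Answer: $550$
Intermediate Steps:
$d = 121$ ($d = \left(-24\right) \left(-5\right) + \left(3 - 2\right) = 120 + \left(3 - 2\right) = 120 + 1 = 121$)
$d + 429 = 121 + 429 = 550$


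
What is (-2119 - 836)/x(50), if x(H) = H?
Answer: -591/10 ≈ -59.100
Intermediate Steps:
(-2119 - 836)/x(50) = (-2119 - 836)/50 = -2955*1/50 = -591/10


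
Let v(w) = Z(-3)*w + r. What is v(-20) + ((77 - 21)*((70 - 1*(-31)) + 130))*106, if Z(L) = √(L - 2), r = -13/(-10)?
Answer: 13712173/10 - 20*I*√5 ≈ 1.3712e+6 - 44.721*I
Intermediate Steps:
r = 13/10 (r = -13*(-⅒) = 13/10 ≈ 1.3000)
Z(L) = √(-2 + L)
v(w) = 13/10 + I*w*√5 (v(w) = √(-2 - 3)*w + 13/10 = √(-5)*w + 13/10 = (I*√5)*w + 13/10 = I*w*√5 + 13/10 = 13/10 + I*w*√5)
v(-20) + ((77 - 21)*((70 - 1*(-31)) + 130))*106 = (13/10 + I*(-20)*√5) + ((77 - 21)*((70 - 1*(-31)) + 130))*106 = (13/10 - 20*I*√5) + (56*((70 + 31) + 130))*106 = (13/10 - 20*I*√5) + (56*(101 + 130))*106 = (13/10 - 20*I*√5) + (56*231)*106 = (13/10 - 20*I*√5) + 12936*106 = (13/10 - 20*I*√5) + 1371216 = 13712173/10 - 20*I*√5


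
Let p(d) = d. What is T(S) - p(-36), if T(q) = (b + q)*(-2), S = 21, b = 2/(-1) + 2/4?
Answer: -3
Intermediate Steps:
b = -3/2 (b = 2*(-1) + 2*(¼) = -2 + ½ = -3/2 ≈ -1.5000)
T(q) = 3 - 2*q (T(q) = (-3/2 + q)*(-2) = 3 - 2*q)
T(S) - p(-36) = (3 - 2*21) - 1*(-36) = (3 - 42) + 36 = -39 + 36 = -3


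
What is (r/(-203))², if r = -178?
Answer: 31684/41209 ≈ 0.76886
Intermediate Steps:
(r/(-203))² = (-178/(-203))² = (-178*(-1/203))² = (178/203)² = 31684/41209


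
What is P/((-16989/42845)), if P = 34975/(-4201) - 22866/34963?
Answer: 56507884509395/2495336895807 ≈ 22.645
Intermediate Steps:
P = -1318890991/146879563 (P = 34975*(-1/4201) - 22866*1/34963 = -34975/4201 - 22866/34963 = -1318890991/146879563 ≈ -8.9794)
P/((-16989/42845)) = -1318890991/(146879563*((-16989/42845))) = -1318890991/(146879563*((-16989*1/42845))) = -1318890991/(146879563*(-16989/42845)) = -1318890991/146879563*(-42845/16989) = 56507884509395/2495336895807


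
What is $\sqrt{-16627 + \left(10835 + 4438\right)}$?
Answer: $i \sqrt{1354} \approx 36.797 i$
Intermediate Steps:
$\sqrt{-16627 + \left(10835 + 4438\right)} = \sqrt{-16627 + 15273} = \sqrt{-1354} = i \sqrt{1354}$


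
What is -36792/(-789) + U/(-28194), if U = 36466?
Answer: 168090329/3707511 ≈ 45.338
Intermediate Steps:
-36792/(-789) + U/(-28194) = -36792/(-789) + 36466/(-28194) = -36792*(-1/789) + 36466*(-1/28194) = 12264/263 - 18233/14097 = 168090329/3707511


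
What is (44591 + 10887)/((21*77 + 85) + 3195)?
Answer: 55478/4897 ≈ 11.329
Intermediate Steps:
(44591 + 10887)/((21*77 + 85) + 3195) = 55478/((1617 + 85) + 3195) = 55478/(1702 + 3195) = 55478/4897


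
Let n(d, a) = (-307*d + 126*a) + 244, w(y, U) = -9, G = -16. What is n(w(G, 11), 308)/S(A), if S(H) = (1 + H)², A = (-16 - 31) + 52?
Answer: 41815/36 ≈ 1161.5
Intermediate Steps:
A = 5 (A = -47 + 52 = 5)
n(d, a) = 244 - 307*d + 126*a
n(w(G, 11), 308)/S(A) = (244 - 307*(-9) + 126*308)/((1 + 5)²) = (244 + 2763 + 38808)/(6²) = 41815/36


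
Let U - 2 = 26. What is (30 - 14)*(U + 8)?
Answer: 576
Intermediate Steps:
U = 28 (U = 2 + 26 = 28)
(30 - 14)*(U + 8) = (30 - 14)*(28 + 8) = 16*36 = 576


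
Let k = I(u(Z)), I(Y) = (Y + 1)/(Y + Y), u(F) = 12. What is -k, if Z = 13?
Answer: -13/24 ≈ -0.54167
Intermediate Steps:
I(Y) = (1 + Y)/(2*Y) (I(Y) = (1 + Y)/((2*Y)) = (1 + Y)*(1/(2*Y)) = (1 + Y)/(2*Y))
k = 13/24 (k = (1/2)*(1 + 12)/12 = (1/2)*(1/12)*13 = 13/24 ≈ 0.54167)
-k = -1*13/24 = -13/24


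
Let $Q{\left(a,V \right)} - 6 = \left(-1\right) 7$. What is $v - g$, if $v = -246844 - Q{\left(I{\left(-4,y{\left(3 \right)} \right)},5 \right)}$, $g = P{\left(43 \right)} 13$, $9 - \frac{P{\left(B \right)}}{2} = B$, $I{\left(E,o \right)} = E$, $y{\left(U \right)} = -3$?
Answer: $-245959$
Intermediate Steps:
$Q{\left(a,V \right)} = -1$ ($Q{\left(a,V \right)} = 6 - 7 = -1$)
$P{\left(B \right)} = 18 - 2 B$
$g = -884$ ($g = \left(18 - 86\right) 13 = \left(-68\right) 13 = -884$)
$v = -246843$ ($v = -246844 - -1 = -246844 + 1 = -246843$)
$v - g = -246843 - -884 = -246843 + 884 = -245959$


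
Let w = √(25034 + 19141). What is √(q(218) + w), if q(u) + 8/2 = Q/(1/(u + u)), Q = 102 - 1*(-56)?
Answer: √(68884 + 5*√1767) ≈ 262.86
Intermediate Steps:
Q = 158 (Q = 102 + 56 = 158)
w = 5*√1767 (w = √44175 = 5*√1767 ≈ 210.18)
q(u) = -4 + 316*u (q(u) = -4 + 158/(1/(u + u)) = -4 + 158/(1/(2*u)) = -4 + 158/((1/(2*u))) = -4 + 158*(2*u) = -4 + 316*u)
√(q(218) + w) = √((-4 + 316*218) + 5*√1767) = √((-4 + 68888) + 5*√1767) = √(68884 + 5*√1767)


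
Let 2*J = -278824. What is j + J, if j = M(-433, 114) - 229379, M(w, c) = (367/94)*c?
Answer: -17312258/47 ≈ -3.6835e+5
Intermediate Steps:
M(w, c) = 367*c/94 (M(w, c) = (367*(1/94))*c = 367*c/94)
j = -10759894/47 (j = (367/94)*114 - 229379 = 20919/47 - 229379 = -10759894/47 ≈ -2.2893e+5)
J = -139412 (J = (½)*(-278824) = -139412)
j + J = -10759894/47 - 139412 = -17312258/47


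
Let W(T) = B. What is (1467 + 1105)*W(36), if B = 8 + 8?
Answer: 41152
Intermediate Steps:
B = 16
W(T) = 16
(1467 + 1105)*W(36) = (1467 + 1105)*16 = 2572*16 = 41152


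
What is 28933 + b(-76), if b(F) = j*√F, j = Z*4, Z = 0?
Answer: 28933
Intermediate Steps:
j = 0 (j = 0*4 = 0)
b(F) = 0 (b(F) = 0*√F = 0)
28933 + b(-76) = 28933 + 0 = 28933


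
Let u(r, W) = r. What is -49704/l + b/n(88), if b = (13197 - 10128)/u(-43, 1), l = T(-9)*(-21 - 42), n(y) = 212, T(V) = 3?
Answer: 150840541/574308 ≈ 262.65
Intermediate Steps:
l = -189 (l = 3*(-21 - 42) = 3*(-63) = -189)
b = -3069/43 (b = (13197 - 10128)/(-43) = 3069*(-1/43) = -3069/43 ≈ -71.372)
-49704/l + b/n(88) = -49704/(-189) - 3069/43/212 = -49704*(-1/189) - 3069/43*1/212 = 16568/63 - 3069/9116 = 150840541/574308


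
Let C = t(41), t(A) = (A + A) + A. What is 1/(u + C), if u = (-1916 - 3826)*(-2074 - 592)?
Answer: 1/15308295 ≈ 6.5324e-8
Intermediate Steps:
u = 15308172 (u = -5742*(-2666) = 15308172)
t(A) = 3*A (t(A) = 2*A + A = 3*A)
C = 123 (C = 3*41 = 123)
1/(u + C) = 1/(15308172 + 123) = 1/15308295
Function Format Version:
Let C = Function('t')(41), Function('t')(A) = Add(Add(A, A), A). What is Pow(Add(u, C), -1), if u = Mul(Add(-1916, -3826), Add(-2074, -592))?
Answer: Rational(1, 15308295) ≈ 6.5324e-8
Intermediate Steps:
u = 15308172 (u = Mul(-5742, -2666) = 15308172)
Function('t')(A) = Mul(3, A) (Function('t')(A) = Add(Mul(2, A), A) = Mul(3, A))
C = 123 (C = Mul(3, 41) = 123)
Pow(Add(u, C), -1) = Pow(Add(15308172, 123), -1) = Pow(15308295, -1) = Rational(1, 15308295)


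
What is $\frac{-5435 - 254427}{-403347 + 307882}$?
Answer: $\frac{259862}{95465} \approx 2.7221$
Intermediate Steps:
$\frac{-5435 - 254427}{-403347 + 307882} = - \frac{259862}{-95465} = \left(-259862\right) \left(- \frac{1}{95465}\right) = \frac{259862}{95465}$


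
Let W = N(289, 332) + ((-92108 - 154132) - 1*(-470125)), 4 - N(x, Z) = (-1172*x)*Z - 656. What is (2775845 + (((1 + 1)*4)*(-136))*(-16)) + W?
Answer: 115468854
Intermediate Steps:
N(x, Z) = 660 + 1172*Z*x (N(x, Z) = 4 - ((-1172*x)*Z - 656) = 4 - (-1172*Z*x - 656) = 4 - (-656 - 1172*Z*x) = 4 + (656 + 1172*Z*x) = 660 + 1172*Z*x)
W = 112675601 (W = (660 + 1172*332*289) + ((-92108 - 154132) - 1*(-470125)) = (660 + 112451056) + (-246240 + 470125) = 112451716 + 223885 = 112675601)
(2775845 + (((1 + 1)*4)*(-136))*(-16)) + W = (2775845 + (((1 + 1)*4)*(-136))*(-16)) + 112675601 = (2775845 + ((2*4)*(-136))*(-16)) + 112675601 = (2775845 + (8*(-136))*(-16)) + 112675601 = (2775845 - 1088*(-16)) + 112675601 = (2775845 + 17408) + 112675601 = 2793253 + 112675601 = 115468854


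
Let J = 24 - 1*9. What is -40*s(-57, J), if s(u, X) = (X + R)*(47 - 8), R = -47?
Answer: 49920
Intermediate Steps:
J = 15 (J = 24 - 9 = 15)
s(u, X) = -1833 + 39*X (s(u, X) = (X - 47)*(47 - 8) = (-47 + X)*39 = -1833 + 39*X)
-40*s(-57, J) = -40*(-1833 + 39*15) = -40*(-1833 + 585) = -40*(-1248) = 49920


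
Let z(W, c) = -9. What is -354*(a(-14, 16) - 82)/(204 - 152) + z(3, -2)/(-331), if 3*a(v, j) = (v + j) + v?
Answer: 2519358/4303 ≈ 585.49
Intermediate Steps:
a(v, j) = j/3 + 2*v/3 (a(v, j) = ((v + j) + v)/3 = ((j + v) + v)/3 = (j + 2*v)/3 = j/3 + 2*v/3)
-354*(a(-14, 16) - 82)/(204 - 152) + z(3, -2)/(-331) = -354*(((1/3)*16 + (2/3)*(-14)) - 82)/(204 - 152) - 9/(-331) = -354/(52/((16/3 - 28/3) - 82)) - 9*(-1/331) = -354/(52/(-4 - 82)) + 9/331 = -354/(52/(-86)) + 9/331 = -354/(52*(-1/86)) + 9/331 = -354/(-26/43) + 9/331 = -354*(-43/26) + 9/331 = 7611/13 + 9/331 = 2519358/4303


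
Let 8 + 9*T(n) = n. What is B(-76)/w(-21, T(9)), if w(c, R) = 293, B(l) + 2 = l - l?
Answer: -2/293 ≈ -0.0068259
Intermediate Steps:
T(n) = -8/9 + n/9
B(l) = -2 (B(l) = -2 + (l - l) = -2 + 0 = -2)
B(-76)/w(-21, T(9)) = -2/293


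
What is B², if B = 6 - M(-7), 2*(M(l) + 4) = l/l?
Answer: 361/4 ≈ 90.250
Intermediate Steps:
M(l) = -7/2 (M(l) = -4 + (l/l)/2 = -4 + (½)*1 = -4 + ½ = -7/2)
B = 19/2 (B = 6 - 1*(-7/2) = 6 + 7/2 = 19/2 ≈ 9.5000)
B² = (19/2)² = 361/4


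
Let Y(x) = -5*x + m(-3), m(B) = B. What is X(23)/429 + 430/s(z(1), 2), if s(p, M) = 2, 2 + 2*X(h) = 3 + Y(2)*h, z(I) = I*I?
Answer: 92086/429 ≈ 214.65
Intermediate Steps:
Y(x) = -3 - 5*x (Y(x) = -5*x - 3 = -3 - 5*x)
z(I) = I**2
X(h) = 1/2 - 13*h/2 (X(h) = -1 + (3 + (-3 - 5*2)*h)/2 = -1 + (3 + (-3 - 10)*h)/2 = -1 + (3 - 13*h)/2 = -1 + (3/2 - 13*h/2) = 1/2 - 13*h/2)
X(23)/429 + 430/s(z(1), 2) = (1/2 - 13/2*23)/429 + 430/2 = (1/2 - 299/2)*(1/429) + 430*(1/2) = -149*1/429 + 215 = -149/429 + 215 = 92086/429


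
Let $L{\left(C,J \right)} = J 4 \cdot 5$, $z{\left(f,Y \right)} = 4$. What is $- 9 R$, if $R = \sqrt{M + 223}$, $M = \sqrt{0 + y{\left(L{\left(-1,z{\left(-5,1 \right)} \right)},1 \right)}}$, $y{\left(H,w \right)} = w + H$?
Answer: $- 18 \sqrt{58} \approx -137.08$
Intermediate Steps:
$L{\left(C,J \right)} = 20 J$ ($L{\left(C,J \right)} = 4 J 5 = 20 J$)
$y{\left(H,w \right)} = H + w$
$M = 9$ ($M = \sqrt{0 + \left(20 \cdot 4 + 1\right)} = \sqrt{0 + \left(80 + 1\right)} = \sqrt{0 + 81} = \sqrt{81} = 9$)
$R = 2 \sqrt{58}$ ($R = \sqrt{9 + 223} = \sqrt{232} = 2 \sqrt{58} \approx 15.232$)
$- 9 R = - 9 \cdot 2 \sqrt{58} = - 18 \sqrt{58}$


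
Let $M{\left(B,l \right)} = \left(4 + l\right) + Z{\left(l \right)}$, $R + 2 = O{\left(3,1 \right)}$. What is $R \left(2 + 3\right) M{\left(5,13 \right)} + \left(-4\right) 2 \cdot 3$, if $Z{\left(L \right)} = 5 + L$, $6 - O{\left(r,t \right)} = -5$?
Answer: $1551$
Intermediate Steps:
$O{\left(r,t \right)} = 11$ ($O{\left(r,t \right)} = 6 - -5 = 6 + 5 = 11$)
$R = 9$ ($R = -2 + 11 = 9$)
$M{\left(B,l \right)} = 9 + 2 l$ ($M{\left(B,l \right)} = \left(4 + l\right) + \left(5 + l\right) = 9 + 2 l$)
$R \left(2 + 3\right) M{\left(5,13 \right)} + \left(-4\right) 2 \cdot 3 = 9 \left(2 + 3\right) \left(9 + 2 \cdot 13\right) + \left(-4\right) 2 \cdot 3 = 9 \cdot 5 \left(9 + 26\right) - 24 = 45 \cdot 35 - 24 = 1575 - 24 = 1551$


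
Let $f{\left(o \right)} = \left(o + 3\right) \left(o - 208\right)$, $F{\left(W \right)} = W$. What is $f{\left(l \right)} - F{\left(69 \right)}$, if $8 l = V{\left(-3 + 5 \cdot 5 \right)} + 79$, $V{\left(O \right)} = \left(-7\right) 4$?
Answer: $- \frac{125391}{64} \approx -1959.2$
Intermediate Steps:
$V{\left(O \right)} = -28$
$l = \frac{51}{8}$ ($l = \frac{-28 + 79}{8} = \frac{1}{8} \cdot 51 = \frac{51}{8} \approx 6.375$)
$f{\left(o \right)} = \left(-208 + o\right) \left(3 + o\right)$ ($f{\left(o \right)} = \left(3 + o\right) \left(-208 + o\right) = \left(-208 + o\right) \left(3 + o\right)$)
$f{\left(l \right)} - F{\left(69 \right)} = \left(-624 + \left(\frac{51}{8}\right)^{2} - \frac{10455}{8}\right) - 69 = \left(-624 + \frac{2601}{64} - \frac{10455}{8}\right) - 69 = - \frac{120975}{64} - 69 = - \frac{125391}{64}$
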